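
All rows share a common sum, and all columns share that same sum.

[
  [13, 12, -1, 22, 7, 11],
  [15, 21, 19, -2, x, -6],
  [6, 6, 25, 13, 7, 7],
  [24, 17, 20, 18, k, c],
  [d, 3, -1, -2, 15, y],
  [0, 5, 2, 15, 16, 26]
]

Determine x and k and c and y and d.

x = 17, k = 2, c = -17, y = 43, d = 6

Rows 1 and 3 both sum to 64, so that's the common total.
The known cells in column 1 total 58, leaving 64 − 58 = 6 for the blank.
The known cells in row 2 total 47, leaving 64 − 47 = 17 for the blank.
The known cells in column 5 total 62, leaving 64 − 62 = 2 for the blank.
The known cells in row 5 total 21, leaving 64 − 21 = 43 for the blank.
The known cells in row 4 total 81, leaving 64 − 81 = -17 for the blank.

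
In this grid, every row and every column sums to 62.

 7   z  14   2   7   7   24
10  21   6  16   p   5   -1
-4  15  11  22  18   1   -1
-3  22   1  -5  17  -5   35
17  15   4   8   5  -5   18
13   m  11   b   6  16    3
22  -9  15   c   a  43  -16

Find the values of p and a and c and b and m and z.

Row 1: 7 + 14 + 2 + 7 + 7 + 24 = 61, so its missing entry is 62 − 61 = 1.
Column 2: 1 + 21 + 15 + 22 + 15 − 9 = 65, so its missing entry is 62 − 65 = -3.
Row 2: 10 + 21 + 6 + 16 + 5 − 1 = 57, so its missing entry is 62 − 57 = 5.
Column 5: 7 + 5 + 18 + 17 + 5 + 6 = 58, so its missing entry is 62 − 58 = 4.
Row 6: 13 − 3 + 11 + 6 + 16 + 3 = 46, so its missing entry is 62 − 46 = 16.
Row 7: 22 − 9 + 15 + 4 + 43 − 16 = 59, so its missing entry is 62 − 59 = 3.

p = 5, a = 4, c = 3, b = 16, m = -3, z = 1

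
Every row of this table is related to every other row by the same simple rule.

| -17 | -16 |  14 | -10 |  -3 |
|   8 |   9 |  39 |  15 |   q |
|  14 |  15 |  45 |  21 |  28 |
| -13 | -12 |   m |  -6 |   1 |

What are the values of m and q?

The difference between any two rows is the same in every column — this is an addition table with the headers hidden.
Row 4 minus row 1 is -6 − (-10) = 4, so its entry in column 3 is 14 + 4 = 18.
Row 2 minus row 1 is 15 − (-10) = 25, so its entry in column 5 is -3 + 25 = 22.

m = 18, q = 22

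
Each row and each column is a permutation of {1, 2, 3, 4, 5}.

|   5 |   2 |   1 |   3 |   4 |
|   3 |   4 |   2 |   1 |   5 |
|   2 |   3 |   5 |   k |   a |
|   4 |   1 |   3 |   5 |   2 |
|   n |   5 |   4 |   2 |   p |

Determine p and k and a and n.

At (row 5, col 1): column 1 already has {2, 3, 4, 5}, so the value is 1.
Cell (5,5): row 5 already has {1, 2, 4, 5} → 3.
For row 3, column 5: column 5 already has {2, 3, 4, 5}; that leaves 1.
Cell (3,4): row 3 already has {1, 2, 3, 5} → 4.

p = 3, k = 4, a = 1, n = 1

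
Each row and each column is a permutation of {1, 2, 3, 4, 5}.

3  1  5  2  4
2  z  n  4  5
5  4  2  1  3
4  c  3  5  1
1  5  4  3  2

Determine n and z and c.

Cell (4,2): row 4 already has {1, 3, 4, 5} → 2.
For row 2, column 2: column 2 already has {1, 2, 4, 5}; that leaves 3.
For row 2, column 3: row 2 already has {2, 3, 4, 5}; that leaves 1.

n = 1, z = 3, c = 2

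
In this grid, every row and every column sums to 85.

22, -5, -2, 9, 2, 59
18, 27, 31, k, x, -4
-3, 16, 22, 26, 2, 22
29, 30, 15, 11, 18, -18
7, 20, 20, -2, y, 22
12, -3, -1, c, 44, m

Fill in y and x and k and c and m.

y = 18, x = 1, k = 12, c = 29, m = 4

Row 5: 7 + 20 + 20 − 2 + 22 = 67, so its missing entry is 85 − 67 = 18.
Column 6: 59 − 4 + 22 − 18 + 22 = 81, so its missing entry is 85 − 81 = 4.
Column 5: 2 + 2 + 18 + 18 + 44 = 84, so its missing entry is 85 − 84 = 1.
Row 6: 12 − 3 − 1 + 44 + 4 = 56, so its missing entry is 85 − 56 = 29.
Row 2: 18 + 27 + 31 + 1 − 4 = 73, so its missing entry is 85 − 73 = 12.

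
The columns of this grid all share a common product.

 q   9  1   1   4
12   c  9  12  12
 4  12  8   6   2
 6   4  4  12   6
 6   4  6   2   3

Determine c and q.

c = 1, q = 1

Columns 4 and 5 each multiply to 1728, so every column has product 1728.
Column 2: 9×12×4×4 = 1728, so the missing entry is 1728 ÷ 1728 = 1.
Column 1: 12×4×6×6 = 1728, so the missing entry is 1728 ÷ 1728 = 1.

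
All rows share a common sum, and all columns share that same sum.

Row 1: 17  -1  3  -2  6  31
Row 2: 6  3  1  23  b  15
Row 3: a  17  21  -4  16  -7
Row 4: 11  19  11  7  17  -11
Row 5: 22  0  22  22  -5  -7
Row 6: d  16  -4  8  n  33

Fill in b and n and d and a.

Rows 1 and 4 both sum to 54, so that's the common total.
Row 3 has 17 + 21 − 4 + 16 − 7 = 43; the blank must be 54 − 43 = 11.
Column 1 has 17 + 6 + 11 + 11 + 22 = 67; the blank must be 54 − 67 = -13.
Row 6 has -13 + 16 − 4 + 8 + 33 = 40; the blank must be 54 − 40 = 14.
Row 2 has 6 + 3 + 1 + 23 + 15 = 48; the blank must be 54 − 48 = 6.

b = 6, n = 14, d = -13, a = 11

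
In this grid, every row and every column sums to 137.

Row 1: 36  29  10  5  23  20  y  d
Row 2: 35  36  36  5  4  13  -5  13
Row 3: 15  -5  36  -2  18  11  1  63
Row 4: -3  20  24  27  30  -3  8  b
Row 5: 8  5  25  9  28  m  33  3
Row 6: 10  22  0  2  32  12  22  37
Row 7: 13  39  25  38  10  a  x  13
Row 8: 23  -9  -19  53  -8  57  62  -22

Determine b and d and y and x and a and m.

b = 34, d = -4, y = 18, x = -2, a = 1, m = 26

Row 4: -3 + 20 + 24 + 27 + 30 − 3 + 8 = 103, so its missing entry is 137 − 103 = 34.
Column 8: 13 + 63 + 34 + 3 + 37 + 13 − 22 = 141, so its missing entry is 137 − 141 = -4.
Row 1: 36 + 29 + 10 + 5 + 23 + 20 − 4 = 119, so its missing entry is 137 − 119 = 18.
Row 5: 8 + 5 + 25 + 9 + 28 + 33 + 3 = 111, so its missing entry is 137 − 111 = 26.
Column 6: 20 + 13 + 11 − 3 + 26 + 12 + 57 = 136, so its missing entry is 137 − 136 = 1.
Row 7: 13 + 39 + 25 + 38 + 10 + 1 + 13 = 139, so its missing entry is 137 − 139 = -2.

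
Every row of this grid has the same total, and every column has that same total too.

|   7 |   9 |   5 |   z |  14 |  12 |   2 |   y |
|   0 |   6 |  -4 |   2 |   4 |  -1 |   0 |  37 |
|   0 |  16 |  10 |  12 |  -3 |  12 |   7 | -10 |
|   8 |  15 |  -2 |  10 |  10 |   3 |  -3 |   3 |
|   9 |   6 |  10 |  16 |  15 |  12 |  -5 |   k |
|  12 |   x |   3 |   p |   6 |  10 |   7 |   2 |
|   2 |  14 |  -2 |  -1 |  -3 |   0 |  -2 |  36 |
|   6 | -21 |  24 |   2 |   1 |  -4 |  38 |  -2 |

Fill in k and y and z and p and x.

Rows 2 and 3 both sum to 44, so that's the common total.
The known cells in column 2 total 45, leaving 44 − 45 = -1 for the blank.
The known cells in row 6 total 39, leaving 44 − 39 = 5 for the blank.
The known cells in column 4 total 46, leaving 44 − 46 = -2 for the blank.
The known cells in row 1 total 47, leaving 44 − 47 = -3 for the blank.
The known cells in row 5 total 63, leaving 44 − 63 = -19 for the blank.

k = -19, y = -3, z = -2, p = 5, x = -1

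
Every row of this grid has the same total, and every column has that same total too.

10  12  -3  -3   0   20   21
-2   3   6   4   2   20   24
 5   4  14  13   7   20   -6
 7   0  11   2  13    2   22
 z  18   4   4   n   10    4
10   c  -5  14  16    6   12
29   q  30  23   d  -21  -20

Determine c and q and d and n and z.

Rows 1 and 2 both sum to 57, so that's the common total.
Column 1: 10 − 2 + 5 + 7 + 10 + 29 = 59, so its missing entry is 57 − 59 = -2.
Row 5: -2 + 18 + 4 + 4 + 10 + 4 = 38, so its missing entry is 57 − 38 = 19.
Column 5: 0 + 2 + 7 + 13 + 19 + 16 = 57, so its missing entry is 57 − 57 = 0.
Row 7: 29 + 30 + 23 + 0 − 21 − 20 = 41, so its missing entry is 57 − 41 = 16.
Row 6: 10 − 5 + 14 + 16 + 6 + 12 = 53, so its missing entry is 57 − 53 = 4.

c = 4, q = 16, d = 0, n = 19, z = -2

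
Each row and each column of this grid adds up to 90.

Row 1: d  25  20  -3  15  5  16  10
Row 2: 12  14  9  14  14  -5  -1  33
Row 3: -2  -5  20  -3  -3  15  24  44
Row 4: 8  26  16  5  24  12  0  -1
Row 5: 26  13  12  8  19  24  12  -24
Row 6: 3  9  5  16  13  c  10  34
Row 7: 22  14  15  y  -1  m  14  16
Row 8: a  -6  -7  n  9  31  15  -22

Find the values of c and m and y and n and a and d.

Row 6: 3 + 9 + 5 + 16 + 13 + 10 + 34 = 90, so its missing entry is 90 − 90 = 0.
Column 6: 5 − 5 + 15 + 12 + 24 + 0 + 31 = 82, so its missing entry is 90 − 82 = 8.
Row 1: 25 + 20 − 3 + 15 + 5 + 16 + 10 = 88, so its missing entry is 90 − 88 = 2.
Column 1: 2 + 12 − 2 + 8 + 26 + 3 + 22 = 71, so its missing entry is 90 − 71 = 19.
Row 8: 19 − 6 − 7 + 9 + 31 + 15 − 22 = 39, so its missing entry is 90 − 39 = 51.
Row 7: 22 + 14 + 15 − 1 + 8 + 14 + 16 = 88, so its missing entry is 90 − 88 = 2.

c = 0, m = 8, y = 2, n = 51, a = 19, d = 2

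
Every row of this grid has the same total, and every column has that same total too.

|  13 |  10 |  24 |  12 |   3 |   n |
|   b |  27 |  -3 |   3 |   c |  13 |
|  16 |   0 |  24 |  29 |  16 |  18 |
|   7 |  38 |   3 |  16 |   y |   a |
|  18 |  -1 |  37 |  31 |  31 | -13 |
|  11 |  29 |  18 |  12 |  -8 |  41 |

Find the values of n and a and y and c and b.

n = 41, a = 3, y = 36, c = 25, b = 38

Rows 3 and 5 both sum to 103, so that's the common total.
Row 1: 13 + 10 + 24 + 12 + 3 = 62, so its missing entry is 103 − 62 = 41.
Column 1: 13 + 16 + 7 + 18 + 11 = 65, so its missing entry is 103 − 65 = 38.
Row 2: 38 + 27 − 3 + 3 + 13 = 78, so its missing entry is 103 − 78 = 25.
Column 5: 3 + 25 + 16 + 31 − 8 = 67, so its missing entry is 103 − 67 = 36.
Row 4: 7 + 38 + 3 + 16 + 36 = 100, so its missing entry is 103 − 100 = 3.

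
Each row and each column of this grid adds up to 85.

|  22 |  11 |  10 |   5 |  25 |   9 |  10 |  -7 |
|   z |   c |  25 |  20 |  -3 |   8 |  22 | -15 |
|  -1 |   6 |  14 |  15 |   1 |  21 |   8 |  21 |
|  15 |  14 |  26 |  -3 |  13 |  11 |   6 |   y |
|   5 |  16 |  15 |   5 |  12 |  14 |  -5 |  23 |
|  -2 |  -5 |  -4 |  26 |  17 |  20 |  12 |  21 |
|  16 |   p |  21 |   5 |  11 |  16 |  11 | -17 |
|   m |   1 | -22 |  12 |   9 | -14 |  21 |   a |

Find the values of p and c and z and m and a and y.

Row 7 has 16 + 21 + 5 + 11 + 16 + 11 − 17 = 63; the blank must be 85 − 63 = 22.
Column 2 has 11 + 6 + 14 + 16 − 5 + 22 + 1 = 65; the blank must be 85 − 65 = 20.
Row 4 has 15 + 14 + 26 − 3 + 13 + 11 + 6 = 82; the blank must be 85 − 82 = 3.
Column 8 has -7 − 15 + 21 + 3 + 23 + 21 − 17 = 29; the blank must be 85 − 29 = 56.
Row 8 has 1 − 22 + 12 + 9 − 14 + 21 + 56 = 63; the blank must be 85 − 63 = 22.
Row 2 has 20 + 25 + 20 − 3 + 8 + 22 − 15 = 77; the blank must be 85 − 77 = 8.

p = 22, c = 20, z = 8, m = 22, a = 56, y = 3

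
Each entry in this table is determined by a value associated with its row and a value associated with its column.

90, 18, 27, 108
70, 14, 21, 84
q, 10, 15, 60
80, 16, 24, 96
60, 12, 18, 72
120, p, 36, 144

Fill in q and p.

Each row is a constant multiple of every other row — this is a multiplication table with the headers hidden.
Row 3 is 60/108 = 5/9 times row 1, so its entry in column 1 is 90 × 5/9 = 50.
Row 6 is 144/108 = 4/3 times row 1, so its entry in column 2 is 18 × 4/3 = 24.

q = 50, p = 24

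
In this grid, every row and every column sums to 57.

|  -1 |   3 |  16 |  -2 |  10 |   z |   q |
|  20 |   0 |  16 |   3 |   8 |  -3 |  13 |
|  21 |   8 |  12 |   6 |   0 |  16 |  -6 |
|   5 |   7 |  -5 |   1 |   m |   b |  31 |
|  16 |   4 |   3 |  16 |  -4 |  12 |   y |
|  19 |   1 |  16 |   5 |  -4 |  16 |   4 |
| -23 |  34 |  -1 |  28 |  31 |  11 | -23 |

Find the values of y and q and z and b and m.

y = 10, q = 28, z = 3, b = 2, m = 16

Column 5: 10 + 8 + 0 − 4 − 4 + 31 = 41, so its missing entry is 57 − 41 = 16.
Row 5: 16 + 4 + 3 + 16 − 4 + 12 = 47, so its missing entry is 57 − 47 = 10.
Column 7: 13 − 6 + 31 + 10 + 4 − 23 = 29, so its missing entry is 57 − 29 = 28.
Row 1: -1 + 3 + 16 − 2 + 10 + 28 = 54, so its missing entry is 57 − 54 = 3.
Row 4: 5 + 7 − 5 + 1 + 16 + 31 = 55, so its missing entry is 57 − 55 = 2.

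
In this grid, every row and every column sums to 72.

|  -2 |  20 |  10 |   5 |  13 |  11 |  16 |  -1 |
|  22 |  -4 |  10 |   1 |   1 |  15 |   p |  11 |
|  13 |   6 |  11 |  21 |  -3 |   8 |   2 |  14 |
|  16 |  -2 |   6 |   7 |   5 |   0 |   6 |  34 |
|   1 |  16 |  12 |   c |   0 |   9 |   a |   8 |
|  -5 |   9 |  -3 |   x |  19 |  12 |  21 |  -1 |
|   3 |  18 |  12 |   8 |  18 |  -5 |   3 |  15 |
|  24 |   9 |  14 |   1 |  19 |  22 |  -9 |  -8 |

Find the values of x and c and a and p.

x = 20, c = 9, a = 17, p = 16

The known cells in row 6 total 52, leaving 72 − 52 = 20 for the blank.
The known cells in row 2 total 56, leaving 72 − 56 = 16 for the blank.
The known cells in column 7 total 55, leaving 72 − 55 = 17 for the blank.
The known cells in row 5 total 63, leaving 72 − 63 = 9 for the blank.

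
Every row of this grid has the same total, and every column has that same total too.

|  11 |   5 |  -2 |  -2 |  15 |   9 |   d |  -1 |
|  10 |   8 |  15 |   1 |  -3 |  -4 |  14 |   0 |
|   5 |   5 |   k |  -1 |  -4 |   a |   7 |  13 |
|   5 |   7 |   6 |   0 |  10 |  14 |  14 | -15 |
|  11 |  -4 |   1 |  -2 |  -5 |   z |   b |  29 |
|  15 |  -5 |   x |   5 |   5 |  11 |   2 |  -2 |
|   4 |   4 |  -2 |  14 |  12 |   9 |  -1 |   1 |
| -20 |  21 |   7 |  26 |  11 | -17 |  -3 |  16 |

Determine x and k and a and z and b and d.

x = 10, k = 6, a = 10, z = 9, b = 2, d = 6

Rows 2 and 4 both sum to 41, so that's the common total.
Row 1: 11 + 5 − 2 − 2 + 15 + 9 − 1 = 35, so its missing entry is 41 − 35 = 6.
Column 7: 6 + 14 + 7 + 14 + 2 − 1 − 3 = 39, so its missing entry is 41 − 39 = 2.
Row 5: 11 − 4 + 1 − 2 − 5 + 2 + 29 = 32, so its missing entry is 41 − 32 = 9.
Column 6: 9 − 4 + 14 + 9 + 11 + 9 − 17 = 31, so its missing entry is 41 − 31 = 10.
Row 3: 5 + 5 − 1 − 4 + 10 + 7 + 13 = 35, so its missing entry is 41 − 35 = 6.
Row 6: 15 − 5 + 5 + 5 + 11 + 2 − 2 = 31, so its missing entry is 41 − 31 = 10.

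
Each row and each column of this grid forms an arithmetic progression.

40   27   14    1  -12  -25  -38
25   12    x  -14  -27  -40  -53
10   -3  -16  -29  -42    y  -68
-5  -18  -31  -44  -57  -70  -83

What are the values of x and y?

Along each row the entries change by -13 per step; down each column they change by -15.
Row 2: from 25 at column 1, stepping by -13 to column 3 gives -1.
Row 3: from 10 at column 1, stepping by -13 to column 6 gives -55.

x = -1, y = -55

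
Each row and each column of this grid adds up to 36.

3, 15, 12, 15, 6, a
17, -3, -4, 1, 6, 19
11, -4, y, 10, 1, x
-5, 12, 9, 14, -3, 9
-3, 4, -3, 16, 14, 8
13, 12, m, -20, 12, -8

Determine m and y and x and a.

m = 27, y = -5, x = 23, a = -15

Row 1: 3 + 15 + 12 + 15 + 6 = 51, so its missing entry is 36 − 51 = -15.
Column 6: -15 + 19 + 9 + 8 − 8 = 13, so its missing entry is 36 − 13 = 23.
Row 3: 11 − 4 + 10 + 1 + 23 = 41, so its missing entry is 36 − 41 = -5.
Row 6: 13 + 12 − 20 + 12 − 8 = 9, so its missing entry is 36 − 9 = 27.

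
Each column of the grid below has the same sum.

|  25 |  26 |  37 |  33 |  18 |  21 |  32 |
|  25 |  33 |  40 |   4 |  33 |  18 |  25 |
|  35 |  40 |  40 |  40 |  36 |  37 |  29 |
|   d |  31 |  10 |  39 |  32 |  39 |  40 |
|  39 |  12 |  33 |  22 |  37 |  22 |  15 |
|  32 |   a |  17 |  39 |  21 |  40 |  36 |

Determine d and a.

d = 21, a = 35

The complete columns each total 177.
Column 1 is missing 177 − 156 = 21 (since 25 + 25 + 35 + 39 + 32 = 156).
Column 2 is missing 177 − 142 = 35 (since 26 + 33 + 40 + 31 + 12 = 142).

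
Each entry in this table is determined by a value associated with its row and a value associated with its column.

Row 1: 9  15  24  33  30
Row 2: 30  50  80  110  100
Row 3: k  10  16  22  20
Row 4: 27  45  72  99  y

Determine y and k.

Each row is a constant multiple of every other row — this is a multiplication table with the headers hidden.
Row 4 is 99/33 = 3/1 times row 1, so its entry in column 5 is 30 × 3/1 = 90.
Row 3 is 22/33 = 2/3 times row 1, so its entry in column 1 is 9 × 2/3 = 6.

y = 90, k = 6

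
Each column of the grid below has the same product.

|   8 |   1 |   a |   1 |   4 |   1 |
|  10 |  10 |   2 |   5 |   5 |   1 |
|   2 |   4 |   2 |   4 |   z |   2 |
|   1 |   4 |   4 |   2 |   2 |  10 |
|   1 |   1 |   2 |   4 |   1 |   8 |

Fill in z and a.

z = 4, a = 5

Columns 1 and 2 each multiply to 160, so every column has product 160.
Column 5: 4×5×2×1 = 40, so the missing entry is 160 ÷ 40 = 4.
Column 3: 2×2×4×2 = 32, so the missing entry is 160 ÷ 32 = 5.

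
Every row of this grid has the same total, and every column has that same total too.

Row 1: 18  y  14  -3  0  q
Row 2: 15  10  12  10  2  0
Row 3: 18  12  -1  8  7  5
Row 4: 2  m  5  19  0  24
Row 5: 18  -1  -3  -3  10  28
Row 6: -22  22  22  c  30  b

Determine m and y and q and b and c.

m = -1, y = 7, q = 13, b = -21, c = 18

Rows 2 and 3 both sum to 49, so that's the common total.
Row 4: 2 + 5 + 19 + 0 + 24 = 50, so its missing entry is 49 − 50 = -1.
Column 2: 10 + 12 − 1 − 1 + 22 = 42, so its missing entry is 49 − 42 = 7.
Row 1: 18 + 7 + 14 − 3 + 0 = 36, so its missing entry is 49 − 36 = 13.
Column 6: 13 + 0 + 5 + 24 + 28 = 70, so its missing entry is 49 − 70 = -21.
Row 6: -22 + 22 + 22 + 30 − 21 = 31, so its missing entry is 49 − 31 = 18.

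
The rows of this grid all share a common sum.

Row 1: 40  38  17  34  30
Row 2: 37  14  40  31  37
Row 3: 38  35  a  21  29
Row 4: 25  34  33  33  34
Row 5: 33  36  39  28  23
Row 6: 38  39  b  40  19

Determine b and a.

Rows 1 and 5 both add up to 159, so every row sums to 159.
Row 6: 38 + 39 + 40 + 19 = 136, so the missing entry is 159 − 136 = 23.
Row 3: 38 + 35 + 21 + 29 = 123, so the missing entry is 159 − 123 = 36.

b = 23, a = 36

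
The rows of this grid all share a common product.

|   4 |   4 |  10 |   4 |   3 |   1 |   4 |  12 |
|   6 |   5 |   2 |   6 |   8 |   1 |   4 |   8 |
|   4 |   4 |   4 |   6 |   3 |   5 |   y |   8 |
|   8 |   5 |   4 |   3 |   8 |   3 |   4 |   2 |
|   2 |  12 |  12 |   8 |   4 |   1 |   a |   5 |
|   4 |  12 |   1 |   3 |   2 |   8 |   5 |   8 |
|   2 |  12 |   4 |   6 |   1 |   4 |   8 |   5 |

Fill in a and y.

a = 2, y = 2

Rows 1 and 2 each multiply to 92160, so every row has product 92160.
Row 5: 2×12×12×8×4×1×5 = 46080, so the missing entry is 92160 ÷ 46080 = 2.
Row 3: 4×4×4×6×3×5×8 = 46080, so the missing entry is 92160 ÷ 46080 = 2.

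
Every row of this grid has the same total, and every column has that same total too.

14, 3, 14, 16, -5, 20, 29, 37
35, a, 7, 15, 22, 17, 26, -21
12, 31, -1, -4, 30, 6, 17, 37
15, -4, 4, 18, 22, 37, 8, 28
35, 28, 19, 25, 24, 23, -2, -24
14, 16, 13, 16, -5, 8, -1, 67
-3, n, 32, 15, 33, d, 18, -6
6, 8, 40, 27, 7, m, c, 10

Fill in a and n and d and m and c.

Rows 1 and 3 both sum to 128, so that's the common total.
Row 2 has 35 + 7 + 15 + 22 + 17 + 26 − 21 = 101; the blank must be 128 − 101 = 27.
Column 2 has 3 + 27 + 31 − 4 + 28 + 16 + 8 = 109; the blank must be 128 − 109 = 19.
Row 7 has -3 + 19 + 32 + 15 + 33 + 18 − 6 = 108; the blank must be 128 − 108 = 20.
Column 7 has 29 + 26 + 17 + 8 − 2 − 1 + 18 = 95; the blank must be 128 − 95 = 33.
Row 8 has 6 + 8 + 40 + 27 + 7 + 33 + 10 = 131; the blank must be 128 − 131 = -3.

a = 27, n = 19, d = 20, m = -3, c = 33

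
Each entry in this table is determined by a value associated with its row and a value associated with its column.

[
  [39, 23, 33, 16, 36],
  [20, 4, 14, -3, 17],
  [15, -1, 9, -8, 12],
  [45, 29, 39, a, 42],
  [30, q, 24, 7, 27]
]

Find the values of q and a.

q = 14, a = 22

The difference between any two rows is the same in every column — this is an addition table with the headers hidden.
Row 5 minus row 1 is 30 − 39 = -9, so its entry in column 2 is 23 + (-9) = 14.
Row 4 minus row 1 is 45 − 39 = 6, so its entry in column 4 is 16 + 6 = 22.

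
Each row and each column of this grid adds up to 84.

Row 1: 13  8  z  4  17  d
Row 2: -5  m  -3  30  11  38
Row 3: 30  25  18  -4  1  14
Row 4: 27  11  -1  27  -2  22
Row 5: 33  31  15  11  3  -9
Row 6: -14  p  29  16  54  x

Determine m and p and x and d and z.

The known cells in row 2 total 71, leaving 84 − 71 = 13 for the blank.
The known cells in column 2 total 88, leaving 84 − 88 = -4 for the blank.
The known cells in row 6 total 81, leaving 84 − 81 = 3 for the blank.
The known cells in column 3 total 58, leaving 84 − 58 = 26 for the blank.
The known cells in row 1 total 68, leaving 84 − 68 = 16 for the blank.

m = 13, p = -4, x = 3, d = 16, z = 26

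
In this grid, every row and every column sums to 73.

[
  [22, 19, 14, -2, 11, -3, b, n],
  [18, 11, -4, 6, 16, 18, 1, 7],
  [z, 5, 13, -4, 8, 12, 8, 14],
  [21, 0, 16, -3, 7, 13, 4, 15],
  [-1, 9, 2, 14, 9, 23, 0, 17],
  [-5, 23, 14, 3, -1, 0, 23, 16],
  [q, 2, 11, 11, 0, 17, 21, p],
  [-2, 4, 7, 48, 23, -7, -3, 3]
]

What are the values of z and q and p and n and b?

Row 3: 5 + 13 − 4 + 8 + 12 + 8 + 14 = 56, so its missing entry is 73 − 56 = 17.
Column 7: 1 + 8 + 4 + 0 + 23 + 21 − 3 = 54, so its missing entry is 73 − 54 = 19.
Row 1: 22 + 19 + 14 − 2 + 11 − 3 + 19 = 80, so its missing entry is 73 − 80 = -7.
Column 8: -7 + 7 + 14 + 15 + 17 + 16 + 3 = 65, so its missing entry is 73 − 65 = 8.
Row 7: 2 + 11 + 11 + 0 + 17 + 21 + 8 = 70, so its missing entry is 73 − 70 = 3.

z = 17, q = 3, p = 8, n = -7, b = 19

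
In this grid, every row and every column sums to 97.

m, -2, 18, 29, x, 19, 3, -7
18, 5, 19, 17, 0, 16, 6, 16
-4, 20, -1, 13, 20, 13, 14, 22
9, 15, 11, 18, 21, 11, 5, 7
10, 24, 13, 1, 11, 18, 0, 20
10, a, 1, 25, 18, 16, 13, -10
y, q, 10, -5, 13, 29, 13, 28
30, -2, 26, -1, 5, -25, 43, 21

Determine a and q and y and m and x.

a = 24, q = 13, y = -4, m = 28, x = 9

Column 5 has 0 + 20 + 21 + 11 + 18 + 13 + 5 = 88; the blank must be 97 − 88 = 9.
Row 1 has -2 + 18 + 29 + 9 + 19 + 3 − 7 = 69; the blank must be 97 − 69 = 28.
Row 6 has 10 + 1 + 25 + 18 + 16 + 13 − 10 = 73; the blank must be 97 − 73 = 24.
Column 2 has -2 + 5 + 20 + 15 + 24 + 24 − 2 = 84; the blank must be 97 − 84 = 13.
Row 7 has 13 + 10 − 5 + 13 + 29 + 13 + 28 = 101; the blank must be 97 − 101 = -4.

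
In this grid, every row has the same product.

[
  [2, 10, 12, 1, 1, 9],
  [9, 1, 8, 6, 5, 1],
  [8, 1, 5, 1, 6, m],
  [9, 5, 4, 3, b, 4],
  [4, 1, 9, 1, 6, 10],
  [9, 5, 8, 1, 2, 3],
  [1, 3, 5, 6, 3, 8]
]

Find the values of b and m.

Rows 2 and 7 each multiply to 2160, so every row has product 2160.
Row 4: 9×5×4×3×4 = 2160, so the missing entry is 2160 ÷ 2160 = 1.
Row 3: 8×1×5×1×6 = 240, so the missing entry is 2160 ÷ 240 = 9.

b = 1, m = 9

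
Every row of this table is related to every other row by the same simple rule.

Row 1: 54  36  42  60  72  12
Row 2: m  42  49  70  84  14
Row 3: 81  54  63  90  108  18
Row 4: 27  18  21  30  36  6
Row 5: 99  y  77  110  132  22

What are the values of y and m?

y = 66, m = 63

Each row is a constant multiple of every other row — this is a multiplication table with the headers hidden.
Row 5 is 22/12 = 11/6 times row 1, so its entry in column 2 is 36 × 11/6 = 66.
Row 2 is 14/12 = 7/6 times row 1, so its entry in column 1 is 54 × 7/6 = 63.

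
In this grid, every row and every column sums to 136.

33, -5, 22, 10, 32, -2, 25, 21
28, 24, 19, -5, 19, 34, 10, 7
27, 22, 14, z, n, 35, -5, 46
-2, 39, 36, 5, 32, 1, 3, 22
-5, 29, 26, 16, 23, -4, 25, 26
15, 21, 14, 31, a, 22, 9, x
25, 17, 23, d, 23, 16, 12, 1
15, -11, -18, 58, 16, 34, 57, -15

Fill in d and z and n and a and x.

Column 8: 21 + 7 + 46 + 22 + 26 + 1 − 15 = 108, so its missing entry is 136 − 108 = 28.
Row 6: 15 + 21 + 14 + 31 + 22 + 9 + 28 = 140, so its missing entry is 136 − 140 = -4.
Column 5: 32 + 19 + 32 + 23 − 4 + 23 + 16 = 141, so its missing entry is 136 − 141 = -5.
Row 3: 27 + 22 + 14 − 5 + 35 − 5 + 46 = 134, so its missing entry is 136 − 134 = 2.
Row 7: 25 + 17 + 23 + 23 + 16 + 12 + 1 = 117, so its missing entry is 136 − 117 = 19.

d = 19, z = 2, n = -5, a = -4, x = 28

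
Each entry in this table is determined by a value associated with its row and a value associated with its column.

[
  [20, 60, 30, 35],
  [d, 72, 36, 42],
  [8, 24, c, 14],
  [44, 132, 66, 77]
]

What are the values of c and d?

c = 12, d = 24

Each row is a constant multiple of every other row — this is a multiplication table with the headers hidden.
Row 3 is 24/60 = 2/5 times row 1, so its entry in column 3 is 30 × 2/5 = 12.
Row 2 is 72/60 = 6/5 times row 1, so its entry in column 1 is 20 × 6/5 = 24.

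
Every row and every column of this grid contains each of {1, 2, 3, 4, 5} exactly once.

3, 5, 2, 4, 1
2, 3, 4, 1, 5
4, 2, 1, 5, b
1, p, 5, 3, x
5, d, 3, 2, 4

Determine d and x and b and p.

For row 3, column 5: row 3 already has {1, 2, 4, 5}; that leaves 3.
At (row 5, col 2): row 5 already has {2, 3, 4, 5}, so the value is 1.
For row 4, column 2: column 2 already has {1, 2, 3, 5}; that leaves 4.
Cell (4,5): row 4 already has {1, 3, 4, 5} → 2.

d = 1, x = 2, b = 3, p = 4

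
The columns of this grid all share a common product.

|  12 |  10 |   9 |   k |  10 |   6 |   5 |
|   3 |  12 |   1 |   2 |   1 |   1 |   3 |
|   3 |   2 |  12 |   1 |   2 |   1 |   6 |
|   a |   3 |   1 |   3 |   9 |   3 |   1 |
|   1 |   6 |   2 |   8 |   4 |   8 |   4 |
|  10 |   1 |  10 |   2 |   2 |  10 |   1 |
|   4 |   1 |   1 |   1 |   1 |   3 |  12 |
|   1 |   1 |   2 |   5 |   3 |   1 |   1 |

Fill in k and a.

Columns 5 and 7 each multiply to 4320, so every column has product 4320.
Column 4: 2×1×3×8×2×1×5 = 480, so the missing entry is 4320 ÷ 480 = 9.
Column 1: 12×3×3×1×10×4×1 = 4320, so the missing entry is 4320 ÷ 4320 = 1.

k = 9, a = 1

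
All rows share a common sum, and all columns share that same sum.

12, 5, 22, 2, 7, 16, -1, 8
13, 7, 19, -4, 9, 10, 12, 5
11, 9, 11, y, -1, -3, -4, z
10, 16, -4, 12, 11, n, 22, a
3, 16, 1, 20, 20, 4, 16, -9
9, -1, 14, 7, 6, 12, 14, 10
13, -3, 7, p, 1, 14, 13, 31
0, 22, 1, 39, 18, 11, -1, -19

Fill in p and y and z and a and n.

Rows 1 and 2 both sum to 71, so that's the common total.
The known cells in row 7 total 76, leaving 71 − 76 = -5 for the blank.
The known cells in column 4 total 71, leaving 71 − 71 = 0 for the blank.
The known cells in row 3 total 23, leaving 71 − 23 = 48 for the blank.
The known cells in column 8 total 74, leaving 71 − 74 = -3 for the blank.
The known cells in row 4 total 64, leaving 71 − 64 = 7 for the blank.

p = -5, y = 0, z = 48, a = -3, n = 7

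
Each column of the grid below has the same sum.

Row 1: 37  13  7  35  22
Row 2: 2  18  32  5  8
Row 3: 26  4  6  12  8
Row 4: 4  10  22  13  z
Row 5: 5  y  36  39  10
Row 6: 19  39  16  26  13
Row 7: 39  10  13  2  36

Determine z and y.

The complete columns each total 132.
Column 5 is missing 132 − 97 = 35 (since 22 + 8 + 8 + 10 + 13 + 36 = 97).
Column 2 is missing 132 − 94 = 38 (since 13 + 18 + 4 + 10 + 39 + 10 = 94).

z = 35, y = 38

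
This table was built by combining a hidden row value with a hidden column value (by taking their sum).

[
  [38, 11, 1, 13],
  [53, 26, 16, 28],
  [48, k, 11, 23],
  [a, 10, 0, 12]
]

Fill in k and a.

The difference between any two rows is the same in every column — this is an addition table with the headers hidden.
Row 3 minus row 1 is 23 − 13 = 10, so its entry in column 2 is 11 + 10 = 21.
Row 4 minus row 1 is 12 − 13 = -1, so its entry in column 1 is 38 + (-1) = 37.

k = 21, a = 37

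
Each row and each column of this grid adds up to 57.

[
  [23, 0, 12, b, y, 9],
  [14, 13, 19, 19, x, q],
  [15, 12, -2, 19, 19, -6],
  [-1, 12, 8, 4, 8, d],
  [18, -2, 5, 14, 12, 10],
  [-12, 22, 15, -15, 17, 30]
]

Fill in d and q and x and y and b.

Column 4: 19 + 19 + 4 + 14 − 15 = 41, so its missing entry is 57 − 41 = 16.
Row 1: 23 + 0 + 12 + 16 + 9 = 60, so its missing entry is 57 − 60 = -3.
Column 5: -3 + 19 + 8 + 12 + 17 = 53, so its missing entry is 57 − 53 = 4.
Row 2: 14 + 13 + 19 + 19 + 4 = 69, so its missing entry is 57 − 69 = -12.
Row 4: -1 + 12 + 8 + 4 + 8 = 31, so its missing entry is 57 − 31 = 26.

d = 26, q = -12, x = 4, y = -3, b = 16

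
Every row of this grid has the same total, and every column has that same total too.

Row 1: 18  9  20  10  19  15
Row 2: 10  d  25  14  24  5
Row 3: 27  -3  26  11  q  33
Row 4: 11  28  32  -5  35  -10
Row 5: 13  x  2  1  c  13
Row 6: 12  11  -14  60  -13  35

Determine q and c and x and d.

Rows 1 and 4 both sum to 91, so that's the common total.
Row 3: 27 − 3 + 26 + 11 + 33 = 94, so its missing entry is 91 − 94 = -3.
Column 5: 19 + 24 − 3 + 35 − 13 = 62, so its missing entry is 91 − 62 = 29.
Row 5: 13 + 2 + 1 + 29 + 13 = 58, so its missing entry is 91 − 58 = 33.
Row 2: 10 + 25 + 14 + 24 + 5 = 78, so its missing entry is 91 − 78 = 13.

q = -3, c = 29, x = 33, d = 13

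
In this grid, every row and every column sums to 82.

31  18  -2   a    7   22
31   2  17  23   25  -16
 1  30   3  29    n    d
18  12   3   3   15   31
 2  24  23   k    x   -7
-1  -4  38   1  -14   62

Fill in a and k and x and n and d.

Row 1: 31 + 18 − 2 + 7 + 22 = 76, so its missing entry is 82 − 76 = 6.
Column 4: 6 + 23 + 29 + 3 + 1 = 62, so its missing entry is 82 − 62 = 20.
Row 5: 2 + 24 + 23 + 20 − 7 = 62, so its missing entry is 82 − 62 = 20.
Column 5: 7 + 25 + 15 + 20 − 14 = 53, so its missing entry is 82 − 53 = 29.
Row 3: 1 + 30 + 3 + 29 + 29 = 92, so its missing entry is 82 − 92 = -10.

a = 6, k = 20, x = 20, n = 29, d = -10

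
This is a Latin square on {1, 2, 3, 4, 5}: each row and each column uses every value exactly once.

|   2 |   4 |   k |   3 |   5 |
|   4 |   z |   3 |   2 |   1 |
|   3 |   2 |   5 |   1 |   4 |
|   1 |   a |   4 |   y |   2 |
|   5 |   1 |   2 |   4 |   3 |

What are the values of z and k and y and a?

Cell (2,2): row 2 already has {1, 2, 3, 4} → 5.
Cell (4,2): column 2 already has {1, 2, 4, 5} → 3.
For row 4, column 4: row 4 already has {1, 2, 3, 4}; that leaves 5.
At (row 1, col 3): row 1 already has {2, 3, 4, 5}, so the value is 1.

z = 5, k = 1, y = 5, a = 3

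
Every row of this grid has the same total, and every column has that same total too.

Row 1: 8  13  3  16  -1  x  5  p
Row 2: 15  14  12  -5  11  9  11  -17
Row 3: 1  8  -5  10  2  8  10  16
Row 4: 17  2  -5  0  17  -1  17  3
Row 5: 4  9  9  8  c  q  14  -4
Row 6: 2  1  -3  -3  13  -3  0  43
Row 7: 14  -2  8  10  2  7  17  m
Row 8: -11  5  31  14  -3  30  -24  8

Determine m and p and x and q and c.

m = -6, p = 7, x = -1, q = 1, c = 9

Rows 2 and 3 both sum to 50, so that's the common total.
Column 5: -1 + 11 + 2 + 17 + 13 + 2 − 3 = 41, so its missing entry is 50 − 41 = 9.
Row 7: 14 − 2 + 8 + 10 + 2 + 7 + 17 = 56, so its missing entry is 50 − 56 = -6.
Column 8: -17 + 16 + 3 − 4 + 43 − 6 + 8 = 43, so its missing entry is 50 − 43 = 7.
Row 5: 4 + 9 + 9 + 8 + 9 + 14 − 4 = 49, so its missing entry is 50 − 49 = 1.
Row 1: 8 + 13 + 3 + 16 − 1 + 5 + 7 = 51, so its missing entry is 50 − 51 = -1.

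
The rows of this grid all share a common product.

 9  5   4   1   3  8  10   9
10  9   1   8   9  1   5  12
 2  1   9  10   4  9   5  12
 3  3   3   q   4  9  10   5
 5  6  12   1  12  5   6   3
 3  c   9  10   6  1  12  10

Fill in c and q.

c = 2, q = 8

Rows 2 and 3 each multiply to 388800, so every row has product 388800.
Row 6: 3×9×10×6×1×12×10 = 194400, so the missing entry is 388800 ÷ 194400 = 2.
Row 4: 3×3×3×4×9×10×5 = 48600, so the missing entry is 388800 ÷ 48600 = 8.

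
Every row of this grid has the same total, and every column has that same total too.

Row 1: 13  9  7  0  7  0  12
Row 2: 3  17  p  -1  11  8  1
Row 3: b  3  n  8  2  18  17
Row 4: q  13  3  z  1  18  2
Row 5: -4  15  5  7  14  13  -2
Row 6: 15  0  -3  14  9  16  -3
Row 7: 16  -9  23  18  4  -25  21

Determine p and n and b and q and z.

Rows 1 and 5 both sum to 48, so that's the common total.
The known cells in row 2 total 39, leaving 48 − 39 = 9 for the blank.
The known cells in column 4 total 46, leaving 48 − 46 = 2 for the blank.
The known cells in row 4 total 39, leaving 48 − 39 = 9 for the blank.
The known cells in column 1 total 52, leaving 48 − 52 = -4 for the blank.
The known cells in row 3 total 44, leaving 48 − 44 = 4 for the blank.

p = 9, n = 4, b = -4, q = 9, z = 2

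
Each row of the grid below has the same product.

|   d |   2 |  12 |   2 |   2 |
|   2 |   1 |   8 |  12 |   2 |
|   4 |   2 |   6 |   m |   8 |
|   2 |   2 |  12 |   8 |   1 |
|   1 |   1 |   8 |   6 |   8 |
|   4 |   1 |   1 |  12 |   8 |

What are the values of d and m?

Rows 2 and 4 each multiply to 384, so every row has product 384.
Row 1: 2×12×2×2 = 96, so the missing entry is 384 ÷ 96 = 4.
Row 3: 4×2×6×8 = 384, so the missing entry is 384 ÷ 384 = 1.

d = 4, m = 1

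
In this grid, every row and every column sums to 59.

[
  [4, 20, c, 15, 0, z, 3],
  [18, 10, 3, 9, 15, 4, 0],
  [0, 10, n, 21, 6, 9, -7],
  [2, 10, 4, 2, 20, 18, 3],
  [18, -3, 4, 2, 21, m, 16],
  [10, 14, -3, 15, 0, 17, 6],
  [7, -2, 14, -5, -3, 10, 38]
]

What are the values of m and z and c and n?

Row 5: 18 − 3 + 4 + 2 + 21 + 16 = 58, so its missing entry is 59 − 58 = 1.
Row 3: 0 + 10 + 21 + 6 + 9 − 7 = 39, so its missing entry is 59 − 39 = 20.
Column 6: 4 + 9 + 18 + 1 + 17 + 10 = 59, so its missing entry is 59 − 59 = 0.
Row 1: 4 + 20 + 15 + 0 + 0 + 3 = 42, so its missing entry is 59 − 42 = 17.

m = 1, z = 0, c = 17, n = 20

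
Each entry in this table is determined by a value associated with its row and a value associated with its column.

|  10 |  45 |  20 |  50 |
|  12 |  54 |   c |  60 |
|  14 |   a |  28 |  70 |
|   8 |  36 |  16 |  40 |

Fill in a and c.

Each row is a constant multiple of every other row — this is a multiplication table with the headers hidden.
Row 3 is 14/10 = 7/5 times row 1, so its entry in column 2 is 45 × 7/5 = 63.
Row 2 is 12/10 = 6/5 times row 1, so its entry in column 3 is 20 × 6/5 = 24.

a = 63, c = 24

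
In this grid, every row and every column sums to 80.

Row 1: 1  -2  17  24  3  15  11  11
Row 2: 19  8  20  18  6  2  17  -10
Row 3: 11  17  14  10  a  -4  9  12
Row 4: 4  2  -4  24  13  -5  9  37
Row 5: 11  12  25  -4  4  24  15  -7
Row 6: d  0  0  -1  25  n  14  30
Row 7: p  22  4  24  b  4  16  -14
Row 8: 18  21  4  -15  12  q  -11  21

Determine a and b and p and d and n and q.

a = 11, b = 6, p = 18, d = -2, n = 14, q = 30

Row 3: 11 + 17 + 14 + 10 − 4 + 9 + 12 = 69, so its missing entry is 80 − 69 = 11.
Column 5: 3 + 6 + 11 + 13 + 4 + 25 + 12 = 74, so its missing entry is 80 − 74 = 6.
Row 7: 22 + 4 + 24 + 6 + 4 + 16 − 14 = 62, so its missing entry is 80 − 62 = 18.
Column 1: 1 + 19 + 11 + 4 + 11 + 18 + 18 = 82, so its missing entry is 80 − 82 = -2.
Row 6: -2 + 0 + 0 − 1 + 25 + 14 + 30 = 66, so its missing entry is 80 − 66 = 14.
Row 8: 18 + 21 + 4 − 15 + 12 − 11 + 21 = 50, so its missing entry is 80 − 50 = 30.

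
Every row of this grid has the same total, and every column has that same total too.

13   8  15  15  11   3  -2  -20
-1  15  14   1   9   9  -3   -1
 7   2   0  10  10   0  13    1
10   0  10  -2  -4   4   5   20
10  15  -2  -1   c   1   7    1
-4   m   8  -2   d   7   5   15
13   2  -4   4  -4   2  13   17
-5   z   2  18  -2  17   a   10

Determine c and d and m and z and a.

c = 12, d = 11, m = 3, z = -2, a = 5

Rows 1 and 2 both sum to 43, so that's the common total.
Row 5 has 10 + 15 − 2 − 1 + 1 + 7 + 1 = 31; the blank must be 43 − 31 = 12.
Column 5 has 11 + 9 + 10 − 4 + 12 − 4 − 2 = 32; the blank must be 43 − 32 = 11.
Row 6 has -4 + 8 − 2 + 11 + 7 + 5 + 15 = 40; the blank must be 43 − 40 = 3.
Column 2 has 8 + 15 + 2 + 0 + 15 + 3 + 2 = 45; the blank must be 43 − 45 = -2.
Row 8 has -5 − 2 + 2 + 18 − 2 + 17 + 10 = 38; the blank must be 43 − 38 = 5.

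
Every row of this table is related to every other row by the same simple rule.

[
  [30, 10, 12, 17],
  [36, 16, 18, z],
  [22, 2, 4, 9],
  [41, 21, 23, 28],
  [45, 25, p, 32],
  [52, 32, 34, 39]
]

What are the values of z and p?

The difference between any two rows is the same in every column — this is an addition table with the headers hidden.
Row 2 minus row 1 is 16 − 10 = 6, so its entry in column 4 is 17 + 6 = 23.
Row 5 minus row 1 is 25 − 10 = 15, so its entry in column 3 is 12 + 15 = 27.

z = 23, p = 27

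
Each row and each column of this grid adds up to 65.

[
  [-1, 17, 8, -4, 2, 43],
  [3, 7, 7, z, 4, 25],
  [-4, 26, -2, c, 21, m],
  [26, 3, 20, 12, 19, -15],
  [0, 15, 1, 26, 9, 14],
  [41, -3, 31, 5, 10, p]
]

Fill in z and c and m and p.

z = 19, c = 7, m = 17, p = -19

Row 2 has 3 + 7 + 7 + 4 + 25 = 46; the blank must be 65 − 46 = 19.
Column 4 has -4 + 19 + 12 + 26 + 5 = 58; the blank must be 65 − 58 = 7.
Row 3 has -4 + 26 − 2 + 7 + 21 = 48; the blank must be 65 − 48 = 17.
Row 6 has 41 − 3 + 31 + 5 + 10 = 84; the blank must be 65 − 84 = -19.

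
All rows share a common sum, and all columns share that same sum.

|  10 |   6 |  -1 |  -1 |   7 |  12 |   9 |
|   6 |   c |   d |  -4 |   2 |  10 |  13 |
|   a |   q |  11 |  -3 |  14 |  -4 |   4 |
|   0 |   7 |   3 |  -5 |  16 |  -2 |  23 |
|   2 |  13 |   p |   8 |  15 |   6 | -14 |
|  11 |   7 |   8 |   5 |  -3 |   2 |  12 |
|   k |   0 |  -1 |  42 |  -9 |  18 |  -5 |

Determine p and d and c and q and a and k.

p = 12, d = 10, c = 5, q = 4, a = 16, k = -3

Rows 1 and 4 both sum to 42, so that's the common total.
The known cells in row 5 total 30, leaving 42 − 30 = 12 for the blank.
The known cells in column 3 total 32, leaving 42 − 32 = 10 for the blank.
The known cells in row 2 total 37, leaving 42 − 37 = 5 for the blank.
The known cells in column 2 total 38, leaving 42 − 38 = 4 for the blank.
The known cells in row 3 total 26, leaving 42 − 26 = 16 for the blank.
The known cells in row 7 total 45, leaving 42 − 45 = -3 for the blank.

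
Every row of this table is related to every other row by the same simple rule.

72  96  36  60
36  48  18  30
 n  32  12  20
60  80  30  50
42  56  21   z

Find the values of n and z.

Each row is a constant multiple of every other row — this is a multiplication table with the headers hidden.
Row 3 is 12/36 = 1/3 times row 1, so its entry in column 1 is 72 × 1/3 = 24.
Row 5 is 21/36 = 7/12 times row 1, so its entry in column 4 is 60 × 7/12 = 35.

n = 24, z = 35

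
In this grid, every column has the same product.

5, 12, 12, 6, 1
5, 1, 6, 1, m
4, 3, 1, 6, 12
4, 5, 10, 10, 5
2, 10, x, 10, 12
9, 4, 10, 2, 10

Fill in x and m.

Columns 1 and 4 each multiply to 7200, so every column has product 7200.
Column 3: 12×6×1×10×10 = 7200, so the missing entry is 7200 ÷ 7200 = 1.
Column 5: 1×12×5×12×10 = 7200, so the missing entry is 7200 ÷ 7200 = 1.

x = 1, m = 1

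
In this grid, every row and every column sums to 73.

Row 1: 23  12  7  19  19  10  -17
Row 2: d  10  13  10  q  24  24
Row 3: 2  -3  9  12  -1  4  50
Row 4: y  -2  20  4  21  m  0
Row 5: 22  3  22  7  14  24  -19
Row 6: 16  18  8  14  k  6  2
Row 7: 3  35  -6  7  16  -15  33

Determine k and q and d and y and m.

The known cells in row 6 total 64, leaving 73 − 64 = 9 for the blank.
The known cells in column 5 total 78, leaving 73 − 78 = -5 for the blank.
The known cells in row 2 total 76, leaving 73 − 76 = -3 for the blank.
The known cells in column 1 total 63, leaving 73 − 63 = 10 for the blank.
The known cells in row 4 total 53, leaving 73 − 53 = 20 for the blank.

k = 9, q = -5, d = -3, y = 10, m = 20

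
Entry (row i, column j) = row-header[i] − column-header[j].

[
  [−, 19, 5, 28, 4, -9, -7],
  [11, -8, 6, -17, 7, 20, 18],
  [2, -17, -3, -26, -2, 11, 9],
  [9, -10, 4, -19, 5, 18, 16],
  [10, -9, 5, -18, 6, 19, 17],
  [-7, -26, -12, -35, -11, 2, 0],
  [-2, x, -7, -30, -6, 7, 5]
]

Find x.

-21

-2 − 19 = -21.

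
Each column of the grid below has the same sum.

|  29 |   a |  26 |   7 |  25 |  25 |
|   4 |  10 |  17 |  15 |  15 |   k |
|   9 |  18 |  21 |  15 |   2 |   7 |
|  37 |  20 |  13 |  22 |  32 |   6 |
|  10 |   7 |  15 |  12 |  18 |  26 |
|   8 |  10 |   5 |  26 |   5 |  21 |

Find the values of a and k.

a = 32, k = 12

Column 3 sums to 97 and so does column 5; that's the common total.
In column 2 the known cells total 65, leaving 97 − 65 = 32.
In column 6 the known cells total 85, leaving 97 − 85 = 12.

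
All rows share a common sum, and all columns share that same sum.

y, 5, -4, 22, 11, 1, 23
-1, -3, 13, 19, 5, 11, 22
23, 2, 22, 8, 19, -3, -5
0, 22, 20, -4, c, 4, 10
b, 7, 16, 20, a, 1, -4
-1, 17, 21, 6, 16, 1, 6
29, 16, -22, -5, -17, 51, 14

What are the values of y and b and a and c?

Rows 2 and 3 both sum to 66, so that's the common total.
Row 4: 0 + 22 + 20 − 4 + 4 + 10 = 52, so its missing entry is 66 − 52 = 14.
Column 5: 11 + 5 + 19 + 14 + 16 − 17 = 48, so its missing entry is 66 − 48 = 18.
Row 5: 7 + 16 + 20 + 18 + 1 − 4 = 58, so its missing entry is 66 − 58 = 8.
Row 1: 5 − 4 + 22 + 11 + 1 + 23 = 58, so its missing entry is 66 − 58 = 8.

y = 8, b = 8, a = 18, c = 14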